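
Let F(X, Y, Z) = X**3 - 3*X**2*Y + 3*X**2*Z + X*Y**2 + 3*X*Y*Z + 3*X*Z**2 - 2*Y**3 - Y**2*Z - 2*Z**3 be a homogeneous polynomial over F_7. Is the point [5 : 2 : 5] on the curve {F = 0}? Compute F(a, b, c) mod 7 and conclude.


F(5,2,5) ≡ 0 (mod 7); P is on the curve.

Evaluate F(5, 2, 5) term-by-term (mod 7).
  X**3 ↦ 1·125·1·1 = 125
  -3*X**2*Y ↦ -3·25·2·1 = -150
  3*X**2*Z ↦ 3·25·1·5 = 375
  X*Y**2 ↦ 1·5·4·1 = 20
  3*X*Y*Z ↦ 3·5·2·5 = 150
  3*X*Z**2 ↦ 3·5·1·25 = 375
  -2*Y**3 ↦ -2·1·8·1 = -16
  -Y**2*Z ↦ -1·1·4·5 = -20
  -2*Z**3 ↦ -2·1·1·125 = -250
Sum: F(5, 2, 5) = (125) + (-150) + (375) + (20) + (150) + (375) + (-16) + (-20) + (-250) = 609.
Reducing mod 7: 609 ≡ 0 (mod 7).
Since F(a, b, c) ≡ 0 (mod 7), P lies on the curve.


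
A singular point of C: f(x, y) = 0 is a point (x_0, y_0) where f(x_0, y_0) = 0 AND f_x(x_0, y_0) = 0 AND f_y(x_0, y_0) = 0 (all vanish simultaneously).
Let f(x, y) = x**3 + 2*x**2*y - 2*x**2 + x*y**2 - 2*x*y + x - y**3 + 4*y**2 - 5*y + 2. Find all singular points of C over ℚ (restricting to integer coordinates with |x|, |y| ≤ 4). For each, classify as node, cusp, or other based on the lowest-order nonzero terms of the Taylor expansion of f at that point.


Singular points: {(0, 1)}; classification: cusp.

Compute partial derivatives:
  f_x = 3*x**2 + 4*x*y - 4*x + y**2 - 2*y + 1.
  f_y = 2*x**2 + 2*x*y - 2*x - 3*y**2 + 8*y - 5.
Scan x_0 ∈ {−4, ..., 4}. For each x_0, f_y(x_0, y) is a polynomial in y; find its integer roots y ∈ {−4, ..., 4}, then test f_x and f at those candidates.
  x = -4: f_y(-4, y) = 35 - 3*y**2; no integer root y with |y| ≤ 4.
  x = -3: f_y(-3, y) = -3*y**2 + 2*y + 19; no integer root y with |y| ≤ 4.
  x = -2: f_y(-2, y) = -3*y**2 + 4*y + 7; vanishes at y ∈ {-1}. (-2, -1): f_x = 32 ≠ 0.
  x = -1: f_y(-1, y) = -3*y**2 + 6*y - 1; no integer root y with |y| ≤ 4.
  x = 0: f_y(0, y) = -3*y**2 + 8*y - 5; vanishes at y ∈ {1}. (0, 1): f_x = 0, f = 0 — SINGULAR.
  x = 1: f_y(1, y) = -3*y**2 + 10*y - 5; no integer root y with |y| ≤ 4.
  x = 2: f_y(2, y) = -3*y**2 + 12*y - 1; no integer root y with |y| ≤ 4.
  x = 3: f_y(3, y) = -3*y**2 + 14*y + 7; no integer root y with |y| ≤ 4.
  x = 4: f_y(4, y) = -3*y**2 + 16*y + 19; vanishes at y ∈ {-1}. (4, -1): f_x = 20 ≠ 0.
Only singular point on the grid: (0, 1).
Classify: substitute x = 0 + u, y = 1 + v and expand: f = u**3 + 2*u**2*v + u*v**2 - v**3 + v**2.
No constant or linear terms (consistent with a singular point). Quadratic part: v**2. Cubic part: u**3 + 2*u**2*v + u*v**2 - v**3.
The quadratic part v**2 is a perfect square, so there is a single (double) tangent line v = 0, i.e. y = 1. Restricting the cubic part to that line (v = 0) leaves u**3 ≠ 0, so f is not divisible by v and the branch is v² ≈ -u**3 to lowest order — this is a cusp.
Classification: cusp.


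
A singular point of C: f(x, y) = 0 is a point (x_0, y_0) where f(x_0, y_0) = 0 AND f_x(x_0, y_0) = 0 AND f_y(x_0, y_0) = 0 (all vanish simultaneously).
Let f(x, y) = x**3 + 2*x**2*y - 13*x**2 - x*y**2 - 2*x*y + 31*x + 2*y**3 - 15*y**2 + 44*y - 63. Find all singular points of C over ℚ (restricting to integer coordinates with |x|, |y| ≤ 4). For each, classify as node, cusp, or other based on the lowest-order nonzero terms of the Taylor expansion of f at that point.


Singular points: {(2, 3)}; classification: node.

Compute partial derivatives:
  f_x = 3*x**2 + 4*x*y - 26*x - y**2 - 2*y + 31.
  f_y = 2*x**2 - 2*x*y - 2*x + 6*y**2 - 30*y + 44.
Scan x_0 ∈ {−4, ..., 4}. For each x_0, f_y(x_0, y) is a polynomial in y; find its integer roots y ∈ {−4, ..., 4}, then test f_x and f at those candidates.
  x = -4: f_y(-4, y) = 6*y**2 - 22*y + 84; no integer root y with |y| ≤ 4.
  x = -3: f_y(-3, y) = 6*y**2 - 24*y + 68; no integer root y with |y| ≤ 4.
  x = -2: f_y(-2, y) = 6*y**2 - 26*y + 56; no integer root y with |y| ≤ 4.
  x = -1: f_y(-1, y) = 6*y**2 - 28*y + 48; no integer root y with |y| ≤ 4.
  x = 0: f_y(0, y) = 6*y**2 - 30*y + 44; no integer root y with |y| ≤ 4.
  x = 1: f_y(1, y) = 6*y**2 - 32*y + 44; no integer root y with |y| ≤ 4.
  x = 2: f_y(2, y) = 6*y**2 - 34*y + 48; vanishes at y ∈ {3}. (2, 3): f_x = 0, f = 0 — SINGULAR.
  x = 3: f_y(3, y) = 6*y**2 - 36*y + 56; no integer root y with |y| ≤ 4.
  x = 4: f_y(4, y) = 6*y**2 - 38*y + 68; no integer root y with |y| ≤ 4.
Only singular point on the grid: (2, 3).
Classify: substitute x = 2 + u, y = 3 + v and expand: f = u**3 + 2*u**2*v - u**2 - u*v**2 + 2*v**3 + v**2.
No constant or linear terms (consistent with a singular point). Quadratic part: -u**2 + v**2. Cubic part: u**3 + 2*u**2*v - u*v**2 + 2*v**3.
The quadratic part v**2 - u**2 = (v − u)(v + u) splits into two distinct linear factors, so there are two distinct tangent lines y − 3 = ±(x − 2) — this is a node (ordinary double point).
Classification: node.


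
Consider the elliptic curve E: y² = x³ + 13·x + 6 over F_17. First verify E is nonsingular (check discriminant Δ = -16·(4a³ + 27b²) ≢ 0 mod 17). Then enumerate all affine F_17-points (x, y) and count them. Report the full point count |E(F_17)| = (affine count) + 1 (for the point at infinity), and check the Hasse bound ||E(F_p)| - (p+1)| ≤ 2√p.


Affine points = {(3, 2), (3, 15), (5, 3), (5, 14), (7, 7), (7, 10), (9, 6), (9, 11), (11, 1), (11, 16), (13, 3), (13, 14), (14, 5), (14, 12), (16, 3), (16, 14)}; affine count = 16; |E(F_17)| = 17.

Discriminant check: Δ ∝ 4a³ + 27b² = 4·13³ + 27·6² = 4·2197 + 27·36 ≡ 2 (mod 17). Nonzero ⇒ E is nonsingular.
For each x ∈ F_17, compute rhs = x³ + 13·x + 6 mod 17, then count y ∈ F_17 with y² ≡ rhs.
  x = 0: rhs = 6, matching y values: none (0 points).
  x = 1: rhs = 3, matching y values: none (0 points).
  x = 2: rhs = 6, matching y values: none (0 points).
  x = 3: rhs = 4, matching y values: 2, 15 (2 points).
  x = 4: rhs = 3, matching y values: none (0 points).
  x = 5: rhs = 9, matching y values: 3, 14 (2 points).
  x = 6: rhs = 11, matching y values: none (0 points).
  x = 7: rhs = 15, matching y values: 7, 10 (2 points).
  x = 8: rhs = 10, matching y values: none (0 points).
  x = 9: rhs = 2, matching y values: 6, 11 (2 points).
  x = 10: rhs = 14, matching y values: none (0 points).
  x = 11: rhs = 1, matching y values: 1, 16 (2 points).
  x = 12: rhs = 3, matching y values: none (0 points).
  x = 13: rhs = 9, matching y values: 3, 14 (2 points).
  x = 14: rhs = 8, matching y values: 5, 12 (2 points).
  x = 15: rhs = 6, matching y values: none (0 points).
  x = 16: rhs = 9, matching y values: 3, 14 (2 points).
Total affine count: 16.
Full point count |E(F_17)| = 16 + 1 = 17.
Hasse bound: |17 − (17+1)| = |-1| = 1 ≤ 2√17 ≈ 8.2462 ✓.


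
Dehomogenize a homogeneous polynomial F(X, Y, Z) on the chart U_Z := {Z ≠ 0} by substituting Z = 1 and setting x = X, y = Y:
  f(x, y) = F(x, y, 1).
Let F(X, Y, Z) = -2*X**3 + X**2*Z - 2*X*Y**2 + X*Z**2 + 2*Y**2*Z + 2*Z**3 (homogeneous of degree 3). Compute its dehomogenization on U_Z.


f(x, y) = -2*x**3 + x**2 - 2*x*y**2 + x + 2*y**2 + 2

On U_Z we set Z = 1. Each monomial c·X^i·Y^j·Z^k in F becomes c·x^i·y^j·1^k = c·x^i·y^j.
Substituting Z = 1: F(X, Y, 1) = -2*x**3 + x**2 - 2*x*y**2 + x + 2*y**2 + 2.
Note: deg(f) ≤ deg(F) = 3; strict inequality happens when F is divisible by Z (lost terms).


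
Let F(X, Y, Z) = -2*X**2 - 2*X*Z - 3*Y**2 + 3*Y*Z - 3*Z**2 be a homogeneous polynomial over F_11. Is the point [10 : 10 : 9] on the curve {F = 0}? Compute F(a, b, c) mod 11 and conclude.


F(10,10,9) ≡ 7 (mod 11); P is NOT on the curve.

Evaluate F(10, 10, 9) term-by-term (mod 11).
  -2*X**2 ↦ -2·100·1·1 = -200
  -2*X*Z ↦ -2·10·1·9 = -180
  -3*Y**2 ↦ -3·1·100·1 = -300
  3*Y*Z ↦ 3·1·10·9 = 270
  -3*Z**2 ↦ -3·1·1·81 = -243
Sum: F(10, 10, 9) = (-200) + (-180) + (-300) + (270) + (-243) = -653.
Reducing mod 11: -653 ≡ 7 (mod 11).
Since F(a, b, c) ≡ 7 ≠ 0 (mod 11), P does NOT lie on the curve.


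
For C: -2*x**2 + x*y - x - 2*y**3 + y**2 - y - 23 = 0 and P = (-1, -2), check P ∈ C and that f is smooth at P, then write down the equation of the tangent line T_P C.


Tangent line at P: x - 30*y - 59 = 0.

Step 1: f(-1, -2) = 0, so P lies on C.
Step 2: partial derivatives
  f_x(x, y) = -4*x + y - 1, f_y(x, y) = x - 6*y**2 + 2*y - 1.
  f_x(P) = 1, f_y(P) = -30 (gradient nonzero, so P is smooth).
Step 3: tangent line at P: 1·(x − -1) + -30·(y − -2) = 0.
Expanding: x - 30*y - 59 = 0.


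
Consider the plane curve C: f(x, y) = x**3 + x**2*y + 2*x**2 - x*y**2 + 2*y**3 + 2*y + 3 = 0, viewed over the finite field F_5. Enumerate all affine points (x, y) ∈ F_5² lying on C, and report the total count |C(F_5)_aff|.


Affine F_5-points: {(1, 1), (1, 3), (1, 4), (2, 1), (4, 1), (4, 2), (4, 4)}; count = 7.

For each of the 25 pairs (x, y) ∈ F_5², evaluate f(x, y) mod 5. Record the zeros.
  x = 0: [0↦3, 1↦2, 2↦3, 3↦3, 4↦4]  zeros at y ∈ ∅
  x = 1: [0↦1, 1↦0, 2↦4, 3↦0, 4↦0]  zeros at y ∈ {1, 3, 4}
  x = 2: [0↦4, 1↦0, 2↦4, 3↦3, 4↦4]  zeros at y ∈ {1}
  x = 3: [0↦3, 1↦3, 2↦4, 3↦3, 4↦2]  zeros at y ∈ ∅
  x = 4: [0↦4, 1↦0, 2↦0, 3↦1, 4↦0]  zeros at y ∈ {1, 2, 4}
Collecting zeros: affine points = {(1, 1), (1, 3), (1, 4), (2, 1), (4, 1), (4, 2), (4, 4)}.
Total count |C(F_5)_aff| = 7.


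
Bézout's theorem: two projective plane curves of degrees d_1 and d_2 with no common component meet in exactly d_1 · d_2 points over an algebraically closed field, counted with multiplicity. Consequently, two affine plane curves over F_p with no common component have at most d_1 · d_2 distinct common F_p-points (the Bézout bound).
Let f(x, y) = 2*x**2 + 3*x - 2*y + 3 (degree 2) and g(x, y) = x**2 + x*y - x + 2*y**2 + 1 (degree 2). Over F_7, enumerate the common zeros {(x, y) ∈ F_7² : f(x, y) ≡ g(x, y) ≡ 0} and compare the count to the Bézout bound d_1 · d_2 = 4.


Common zeros: {(2, 5)}; count = 1; Bézout bound = 4.

deg(f) = 2, deg(g) = 2, so Bézout bound = 4.
Scan x ∈ F_7. For each x, list the y ∈ F_7 with f(x, y) ≡ 0 and those with g(x, y) ≡ 0 (mod 7); the common zeros in that column are the intersection.
  x = 0: f ≡ 0 at y ∈ {5}; g ≡ 0 at y ∈ ∅; common: ∅.
  x = 1: f ≡ 0 at y ∈ {4}; g ≡ 0 at y ∈ {5}; common: ∅.
  x = 2: f ≡ 0 at y ∈ {5}; g ≡ 0 at y ∈ {1, 5}; common: {5}.
  x = 3: f ≡ 0 at y ∈ {1}; g ≡ 0 at y ∈ {0, 2}; common: ∅.
  x = 4: f ≡ 0 at y ∈ {6}; g ≡ 0 at y ∈ ∅; common: ∅.
  x = 5: f ≡ 0 at y ∈ {6}; g ≡ 0 at y ∈ {0, 1}; common: ∅.
  x = 6: f ≡ 0 at y ∈ {1}; g ≡ 0 at y ∈ ∅; common: ∅.
Collecting: common zeros = {(2, 5)}, so the count is 1.
Comparison with the Bézout bound: 1 ≤ 4 = deg(f)·deg(g), as expected for curves with no common component (the affine F_7-count falls short of the bound because intersections may lie at infinity, over extension fields, or carry multiplicity).


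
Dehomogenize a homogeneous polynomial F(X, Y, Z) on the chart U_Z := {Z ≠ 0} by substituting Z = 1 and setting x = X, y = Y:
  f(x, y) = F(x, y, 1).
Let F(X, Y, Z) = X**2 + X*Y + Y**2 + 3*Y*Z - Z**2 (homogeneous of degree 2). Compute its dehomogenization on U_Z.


f(x, y) = x**2 + x*y + y**2 + 3*y - 1

On U_Z we set Z = 1. Each monomial c·X^i·Y^j·Z^k in F becomes c·x^i·y^j·1^k = c·x^i·y^j.
Substituting Z = 1: F(X, Y, 1) = x**2 + x*y + y**2 + 3*y - 1.
Note: deg(f) ≤ deg(F) = 2; strict inequality happens when F is divisible by Z (lost terms).


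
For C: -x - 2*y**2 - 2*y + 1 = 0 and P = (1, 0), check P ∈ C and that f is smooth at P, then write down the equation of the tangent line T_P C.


Tangent line at P: -x - 2*y + 1 = 0.

Step 1: f(1, 0) = 0, so P lies on C.
Step 2: partial derivatives
  f_x(x, y) = -1, f_y(x, y) = -4*y - 2.
  f_x(P) = -1, f_y(P) = -2 (gradient nonzero, so P is smooth).
Step 3: tangent line at P: -1·(x − 1) + -2·(y − 0) = 0.
Expanding: -x - 2*y + 1 = 0.


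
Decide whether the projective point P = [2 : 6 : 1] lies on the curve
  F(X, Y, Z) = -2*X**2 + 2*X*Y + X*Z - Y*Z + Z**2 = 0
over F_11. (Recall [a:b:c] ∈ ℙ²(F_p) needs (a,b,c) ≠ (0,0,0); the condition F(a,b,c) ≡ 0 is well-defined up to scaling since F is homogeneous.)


F(2,6,1) ≡ 2 (mod 11); P is NOT on the curve.

Evaluate F(2, 6, 1) term-by-term (mod 11).
  -2*X**2 ↦ -2·4·1·1 = -8
  2*X*Y ↦ 2·2·6·1 = 24
  X*Z ↦ 1·2·1·1 = 2
  -Y*Z ↦ -1·1·6·1 = -6
  Z**2 ↦ 1·1·1·1 = 1
Sum: F(2, 6, 1) = (-8) + (24) + (2) + (-6) + (1) = 13.
Reducing mod 11: 13 ≡ 2 (mod 11).
Since F(a, b, c) ≡ 2 ≠ 0 (mod 11), P does NOT lie on the curve.


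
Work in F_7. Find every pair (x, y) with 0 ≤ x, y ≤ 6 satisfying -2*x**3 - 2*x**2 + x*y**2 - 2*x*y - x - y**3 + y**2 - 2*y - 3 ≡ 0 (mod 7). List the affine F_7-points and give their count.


Affine F_7-points: {(1, 4), (4, 2), (4, 5), (5, 0), (5, 1), (5, 5)}; count = 6.

For each of the 49 pairs (x, y) ∈ F_7², evaluate f(x, y) mod 7. Record the zeros.
  x = 0: [0↦4, 1↦2, 2↦3, 3↦1, 4↦4, 5↦6, 6↦1]  zeros at y ∈ ∅
  x = 1: [0↦6, 1↦3, 2↦5, 3↦6, 4↦0, 5↦2, 6↦6]  zeros at y ∈ {4}
  x = 2: [0↦6, 1↦2, 2↦5, 3↦2, 4↦1, 5↦3, 6↦2]  zeros at y ∈ ∅
  x = 3: [0↦6, 1↦1, 2↦5, 3↦5, 4↦2, 5↦4, 6↦5]  zeros at y ∈ ∅
  x = 4: [0↦1, 1↦2, 2↦0, 3↦3, 4↦5, 5↦0, 6↦3]  zeros at y ∈ {2, 5}
  x = 5: [0↦0, 1↦0, 2↦6, 3↦5, 4↦5, 5↦0, 6↦5]  zeros at y ∈ {0, 1, 5}
  x = 6: [0↦5, 1↦4, 2↦4, 3↦6, 4↦4, 5↦6, 6↦6]  zeros at y ∈ ∅
Collecting zeros: affine points = {(1, 4), (4, 2), (4, 5), (5, 0), (5, 1), (5, 5)}.
Total count |C(F_7)_aff| = 6.


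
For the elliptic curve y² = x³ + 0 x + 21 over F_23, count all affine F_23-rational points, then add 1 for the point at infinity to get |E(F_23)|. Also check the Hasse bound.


Affine points = {(2, 11), (2, 12), (3, 5), (3, 18), (4, 4), (4, 19), (5, 10), (5, 13), (8, 2), (8, 21), (10, 3), (10, 20), (11, 8), (11, 15), (12, 1), (12, 22), (16, 0), (17, 9), (17, 14), (19, 7), (19, 16), (21, 6), (21, 17)}; affine count = 23; |E(F_23)| = 24.

Discriminant check: Δ ∝ 4a³ + 27b² = 4·0³ + 27·21² = 4·0 + 27·441 ≡ 16 (mod 23). Nonzero ⇒ E is nonsingular.
For each x ∈ F_23, compute rhs = x³ + 0·x + 21 mod 23, then count y ∈ F_23 with y² ≡ rhs.
  x = 0: rhs = 21, matching y values: none (0 points).
  x = 1: rhs = 22, matching y values: none (0 points).
  x = 2: rhs = 6, matching y values: 11, 12 (2 points).
  x = 3: rhs = 2, matching y values: 5, 18 (2 points).
  x = 4: rhs = 16, matching y values: 4, 19 (2 points).
  x = 5: rhs = 8, matching y values: 10, 13 (2 points).
  x = 6: rhs = 7, matching y values: none (0 points).
  x = 7: rhs = 19, matching y values: none (0 points).
  x = 8: rhs = 4, matching y values: 2, 21 (2 points).
  x = 9: rhs = 14, matching y values: none (0 points).
  x = 10: rhs = 9, matching y values: 3, 20 (2 points).
  x = 11: rhs = 18, matching y values: 8, 15 (2 points).
  x = 12: rhs = 1, matching y values: 1, 22 (2 points).
  x = 13: rhs = 10, matching y values: none (0 points).
  x = 14: rhs = 5, matching y values: none (0 points).
  x = 15: rhs = 15, matching y values: none (0 points).
  x = 16: rhs = 0, matching y values: 0 (1 points).
  x = 17: rhs = 12, matching y values: 9, 14 (2 points).
  x = 18: rhs = 11, matching y values: none (0 points).
  x = 19: rhs = 3, matching y values: 7, 16 (2 points).
  x = 20: rhs = 17, matching y values: none (0 points).
  x = 21: rhs = 13, matching y values: 6, 17 (2 points).
  x = 22: rhs = 20, matching y values: none (0 points).
Total affine count: 23.
Full point count |E(F_23)| = 23 + 1 = 24.
Hasse bound: |24 − (23+1)| = |0| = 0 ≤ 2√23 ≈ 9.5917 ✓.


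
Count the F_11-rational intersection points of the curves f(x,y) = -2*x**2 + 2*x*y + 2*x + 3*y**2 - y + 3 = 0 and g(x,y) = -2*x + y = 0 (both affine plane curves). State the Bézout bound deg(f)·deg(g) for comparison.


Common zeros: ∅; count = 0; Bézout bound = 2.

deg(f) = 2, deg(g) = 1, so Bézout bound = 2.
Scan x ∈ F_11. For each x, list the y ∈ F_11 with f(x, y) ≡ 0 and those with g(x, y) ≡ 0 (mod 11); the common zeros in that column are the intersection.
  x = 0: f ≡ 0 at y ∈ {7, 8}; g ≡ 0 at y ∈ {0}; common: ∅.
  x = 1: f ≡ 0 at y ∈ {3, 4}; g ≡ 0 at y ∈ {2}; common: ∅.
  x = 2: f ≡ 0 at y ∈ ∅; g ≡ 0 at y ∈ {4}; common: ∅.
  x = 3: f ≡ 0 at y ∈ {3, 10}; g ≡ 0 at y ∈ {6}; common: ∅.
  x = 4: f ≡ 0 at y ∈ {1, 4}; g ≡ 0 at y ∈ {8}; common: ∅.
  x = 5: f ≡ 0 at y ∈ ∅; g ≡ 0 at y ∈ {10}; common: ∅.
  x = 6: f ≡ 0 at y ∈ ∅; g ≡ 0 at y ∈ {1}; common: ∅.
  x = 7: f ≡ 0 at y ∈ ∅; g ≡ 0 at y ∈ {3}; common: ∅.
  x = 8: f ≡ 0 at y ∈ {7, 10}; g ≡ 0 at y ∈ {5}; common: ∅.
  x = 9: f ≡ 0 at y ∈ {1, 8}; g ≡ 0 at y ∈ {7}; common: ∅.
  x = 10: f ≡ 0 at y ∈ ∅; g ≡ 0 at y ∈ {9}; common: ∅.
Collecting: common zeros = ∅, so the count is 0.
Comparison with the Bézout bound: 0 ≤ 2 = deg(f)·deg(g), as expected for curves with no common component (the affine F_11-count falls short of the bound because intersections may lie at infinity, over extension fields, or carry multiplicity).


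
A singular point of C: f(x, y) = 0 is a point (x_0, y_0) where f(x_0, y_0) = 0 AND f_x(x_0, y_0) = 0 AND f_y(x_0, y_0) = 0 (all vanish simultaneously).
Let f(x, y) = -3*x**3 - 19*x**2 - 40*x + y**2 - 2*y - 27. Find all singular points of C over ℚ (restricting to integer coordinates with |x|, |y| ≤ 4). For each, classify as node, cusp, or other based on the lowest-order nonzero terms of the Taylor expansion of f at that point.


Singular points: {(-2, 1)}; classification: node.

Compute partial derivatives:
  f_x = -9*x**2 - 38*x - 40.
  f_y = 2*y - 2.
Scan x_0 ∈ {−4, ..., 4}. For each x_0, f_y(x_0, y) is a polynomial in y; find its integer roots y ∈ {−4, ..., 4}, then test f_x and f at those candidates.
  x = -4: f_y(-4, y) = 2*y - 2; vanishes at y ∈ {1}. (-4, 1): f_x = -32 ≠ 0.
  x = -3: f_y(-3, y) = 2*y - 2; vanishes at y ∈ {1}. (-3, 1): f_x = -7 ≠ 0.
  x = -2: f_y(-2, y) = 2*y - 2; vanishes at y ∈ {1}. (-2, 1): f_x = 0, f = 0 — SINGULAR.
  x = -1: f_y(-1, y) = 2*y - 2; vanishes at y ∈ {1}. (-1, 1): f_x = -11 ≠ 0.
  x = 0: f_y(0, y) = 2*y - 2; vanishes at y ∈ {1}. (0, 1): f_x = -40 ≠ 0.
  x = 1: f_y(1, y) = 2*y - 2; vanishes at y ∈ {1}. (1, 1): f_x = -87 ≠ 0.
  x = 2: f_y(2, y) = 2*y - 2; vanishes at y ∈ {1}. (2, 1): f_x = -152 ≠ 0.
  x = 3: f_y(3, y) = 2*y - 2; vanishes at y ∈ {1}. (3, 1): f_x = -235 ≠ 0.
  x = 4: f_y(4, y) = 2*y - 2; vanishes at y ∈ {1}. (4, 1): f_x = -336 ≠ 0.
Only singular point on the grid: (-2, 1).
Classify: substitute x = -2 + u, y = 1 + v and expand: f = -3*u**3 - u**2 + v**2.
No constant or linear terms (consistent with a singular point). Quadratic part: -u**2 + v**2. Cubic part: -3*u**3.
The quadratic part v**2 - u**2 = (v − u)(v + u) splits into two distinct linear factors, so there are two distinct tangent lines y − 1 = ±(x − -2) — this is a node (ordinary double point).
Classification: node.


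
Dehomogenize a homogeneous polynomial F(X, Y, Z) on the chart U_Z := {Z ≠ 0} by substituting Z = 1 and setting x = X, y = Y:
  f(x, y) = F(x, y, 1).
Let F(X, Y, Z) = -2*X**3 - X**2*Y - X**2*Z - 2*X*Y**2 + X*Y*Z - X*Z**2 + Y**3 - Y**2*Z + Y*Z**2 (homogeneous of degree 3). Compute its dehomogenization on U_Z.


f(x, y) = -2*x**3 - x**2*y - x**2 - 2*x*y**2 + x*y - x + y**3 - y**2 + y

On U_Z we set Z = 1. Each monomial c·X^i·Y^j·Z^k in F becomes c·x^i·y^j·1^k = c·x^i·y^j.
Substituting Z = 1: F(X, Y, 1) = -2*x**3 - x**2*y - x**2 - 2*x*y**2 + x*y - x + y**3 - y**2 + y.
Note: deg(f) ≤ deg(F) = 3; strict inequality happens when F is divisible by Z (lost terms).


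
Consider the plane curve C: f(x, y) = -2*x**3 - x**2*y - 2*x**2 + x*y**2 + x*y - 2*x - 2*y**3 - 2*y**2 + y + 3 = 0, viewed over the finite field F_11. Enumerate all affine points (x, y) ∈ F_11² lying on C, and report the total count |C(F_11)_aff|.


Affine F_11-points: {(0, 1), (0, 3), (0, 6), (1, 4), (2, 10), (4, 0), (4, 1), (5, 7), (6, 4), (8, 5), (9, 7), (10, 9)}; count = 12.

For each of the 121 pairs (x, y) ∈ F_11², evaluate f(x, y) mod 11. Record the zeros.
  x = 0: [0↦3, 1↦0, 2↦3, 3↦0, 4↦1, 5↦5, 6↦0, 7↦7, 8↦3, 9↦9, 10↦2]  zeros at y ∈ {1, 3, 6}
  x = 1: [0↦8, 1↦6, 2↦1, 3↦3, 4↦0, 5↦2, 6↦8, 7↦6, 8↦6, 9↦7, 10↦8]  zeros at y ∈ {4}
  x = 2: [0↦8, 1↦5, 2↦1, 3↦6, 4↦8, 5↦6, 6↦10, 7↦8, 8↦10, 9↦4, 10↦0]  zeros at y ∈ {10}
  x = 3: [0↦2, 1↦7, 2↦2, 3↦8, 4↦2, 5↦5, 6↦5, 7↦1, 8↦3, 9↦10, 10↦10]  zeros at y ∈ ∅
  x = 4: [0↦0, 1↦0, 2↦3, 3↦8, 4↦3, 5↦9, 6↦3, 7↦6, 8↦6, 9↦2, 10↦4]  zeros at y ∈ {0, 1}
  x = 5: [0↦1, 1↦5, 2↦3, 3↦5, 4↦10, 5↦6, 6↦3, 7↦0, 8↦7, 9↦1, 10↦3]  zeros at y ∈ {7}
  x = 6: [0↦4, 1↦10, 2↦1, 3↦9, 4↦0, 5↦6, 6↦4, 7↦4, 8↦5, 9↦6, 10↦6]  zeros at y ∈ {4}
  x = 7: [0↦8, 1↦3, 2↦7, 3↦8, 4↦5, 5↦8, 6↦5, 7↦6, 8↦10, 9↦5, 10↦1]  zeros at y ∈ ∅
  x = 8: [0↦1, 1↦5, 2↦9, 3↦1, 4↦2, 5↦0, 6↦5, 7↦5, 8↦10, 9↦8, 10↦9]  zeros at y ∈ {5}
  x = 9: [0↦4, 1↦4, 2↦6, 3↦9, 4↦1, 5↦3, 6↦3, 7↦0, 8↦4, 9↦3, 10↦7]  zeros at y ∈ {7}
  x = 10: [0↦5, 1↦10, 2↦8, 3↦9, 4↦1, 5↦5, 6↦9, 7↦1, 8↦2, 9↦0, 10↦5]  zeros at y ∈ {9}
Collecting zeros: affine points = {(0, 1), (0, 3), (0, 6), (1, 4), (2, 10), (4, 0), (4, 1), (5, 7), (6, 4), (8, 5), (9, 7), (10, 9)}.
Total count |C(F_11)_aff| = 12.


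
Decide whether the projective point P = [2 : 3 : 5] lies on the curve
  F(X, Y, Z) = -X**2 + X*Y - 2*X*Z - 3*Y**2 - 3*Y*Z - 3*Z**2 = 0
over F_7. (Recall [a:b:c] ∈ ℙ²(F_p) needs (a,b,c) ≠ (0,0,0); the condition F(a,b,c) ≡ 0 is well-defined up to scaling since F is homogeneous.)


F(2,3,5) ≡ 3 (mod 7); P is NOT on the curve.

Evaluate F(2, 3, 5) term-by-term (mod 7).
  -X**2 ↦ -1·4·1·1 = -4
  X*Y ↦ 1·2·3·1 = 6
  -2*X*Z ↦ -2·2·1·5 = -20
  -3*Y**2 ↦ -3·1·9·1 = -27
  -3*Y*Z ↦ -3·1·3·5 = -45
  -3*Z**2 ↦ -3·1·1·25 = -75
Sum: F(2, 3, 5) = (-4) + (6) + (-20) + (-27) + (-45) + (-75) = -165.
Reducing mod 7: -165 ≡ 3 (mod 7).
Since F(a, b, c) ≡ 3 ≠ 0 (mod 7), P does NOT lie on the curve.


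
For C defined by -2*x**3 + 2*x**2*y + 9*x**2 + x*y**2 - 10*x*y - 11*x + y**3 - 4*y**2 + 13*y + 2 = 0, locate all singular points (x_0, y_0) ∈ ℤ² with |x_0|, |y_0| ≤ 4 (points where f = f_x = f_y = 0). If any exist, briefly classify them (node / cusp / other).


Singular points: {(2, 1)}; classification: node.

Compute partial derivatives:
  f_x = -6*x**2 + 4*x*y + 18*x + y**2 - 10*y - 11.
  f_y = 2*x**2 + 2*x*y - 10*x + 3*y**2 - 8*y + 13.
Scan x_0 ∈ {−4, ..., 4}. For each x_0, f_y(x_0, y) is a polynomial in y; find its integer roots y ∈ {−4, ..., 4}, then test f_x and f at those candidates.
  x = -4: f_y(-4, y) = 3*y**2 - 16*y + 85; no integer root y with |y| ≤ 4.
  x = -3: f_y(-3, y) = 3*y**2 - 14*y + 61; no integer root y with |y| ≤ 4.
  x = -2: f_y(-2, y) = 3*y**2 - 12*y + 41; no integer root y with |y| ≤ 4.
  x = -1: f_y(-1, y) = 3*y**2 - 10*y + 25; no integer root y with |y| ≤ 4.
  x = 0: f_y(0, y) = 3*y**2 - 8*y + 13; no integer root y with |y| ≤ 4.
  x = 1: f_y(1, y) = 3*y**2 - 6*y + 5; no integer root y with |y| ≤ 4.
  x = 2: f_y(2, y) = 3*y**2 - 4*y + 1; vanishes at y ∈ {1}. (2, 1): f_x = 0, f = 0 — SINGULAR.
  x = 3: f_y(3, y) = 3*y**2 - 2*y + 1; no integer root y with |y| ≤ 4.
  x = 4: f_y(4, y) = 3*y**2 + 5; no integer root y with |y| ≤ 4.
Only singular point on the grid: (2, 1).
Classify: substitute x = 2 + u, y = 1 + v and expand: f = -2*u**3 + 2*u**2*v - u**2 + u*v**2 + v**3 + v**2.
No constant or linear terms (consistent with a singular point). Quadratic part: -u**2 + v**2. Cubic part: -2*u**3 + 2*u**2*v + u*v**2 + v**3.
The quadratic part v**2 - u**2 = (v − u)(v + u) splits into two distinct linear factors, so there are two distinct tangent lines y − 1 = ±(x − 2) — this is a node (ordinary double point).
Classification: node.


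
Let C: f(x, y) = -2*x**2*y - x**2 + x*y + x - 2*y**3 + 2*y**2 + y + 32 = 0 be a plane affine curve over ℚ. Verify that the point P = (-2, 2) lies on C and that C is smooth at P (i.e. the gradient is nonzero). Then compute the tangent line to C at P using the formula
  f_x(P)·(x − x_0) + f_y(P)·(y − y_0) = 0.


Tangent line at P: 23*x - 25*y + 96 = 0.

Step 1: f(-2, 2) = 0, so P lies on C.
Step 2: partial derivatives
  f_x(x, y) = -4*x*y - 2*x + y + 1, f_y(x, y) = -2*x**2 + x - 6*y**2 + 4*y + 1.
  f_x(P) = 23, f_y(P) = -25 (gradient nonzero, so P is smooth).
Step 3: tangent line at P: 23·(x − -2) + -25·(y − 2) = 0.
Expanding: 23*x - 25*y + 96 = 0.


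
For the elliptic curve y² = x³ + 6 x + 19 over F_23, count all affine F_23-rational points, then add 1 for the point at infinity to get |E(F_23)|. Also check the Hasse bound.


Affine points = {(1, 7), (1, 16), (2, 4), (2, 19), (3, 8), (3, 15), (5, 6), (5, 17), (6, 8), (6, 15), (7, 6), (7, 17), (8, 2), (8, 21), (11, 6), (11, 17), (12, 5), (12, 18), (14, 8), (14, 15), (16, 5), (16, 18), (18, 5), (18, 18), (19, 0), (22, 9), (22, 14)}; affine count = 27; |E(F_23)| = 28.

Discriminant check: Δ ∝ 4a³ + 27b² = 4·6³ + 27·19² = 4·216 + 27·361 ≡ 8 (mod 23). Nonzero ⇒ E is nonsingular.
For each x ∈ F_23, compute rhs = x³ + 6·x + 19 mod 23, then count y ∈ F_23 with y² ≡ rhs.
  x = 0: rhs = 19, matching y values: none (0 points).
  x = 1: rhs = 3, matching y values: 7, 16 (2 points).
  x = 2: rhs = 16, matching y values: 4, 19 (2 points).
  x = 3: rhs = 18, matching y values: 8, 15 (2 points).
  x = 4: rhs = 15, matching y values: none (0 points).
  x = 5: rhs = 13, matching y values: 6, 17 (2 points).
  x = 6: rhs = 18, matching y values: 8, 15 (2 points).
  x = 7: rhs = 13, matching y values: 6, 17 (2 points).
  x = 8: rhs = 4, matching y values: 2, 21 (2 points).
  x = 9: rhs = 20, matching y values: none (0 points).
  x = 10: rhs = 21, matching y values: none (0 points).
  x = 11: rhs = 13, matching y values: 6, 17 (2 points).
  x = 12: rhs = 2, matching y values: 5, 18 (2 points).
  x = 13: rhs = 17, matching y values: none (0 points).
  x = 14: rhs = 18, matching y values: 8, 15 (2 points).
  x = 15: rhs = 11, matching y values: none (0 points).
  x = 16: rhs = 2, matching y values: 5, 18 (2 points).
  x = 17: rhs = 20, matching y values: none (0 points).
  x = 18: rhs = 2, matching y values: 5, 18 (2 points).
  x = 19: rhs = 0, matching y values: 0 (1 points).
  x = 20: rhs = 20, matching y values: none (0 points).
  x = 21: rhs = 22, matching y values: none (0 points).
  x = 22: rhs = 12, matching y values: 9, 14 (2 points).
Total affine count: 27.
Full point count |E(F_23)| = 27 + 1 = 28.
Hasse bound: |28 − (23+1)| = |4| = 4 ≤ 2√23 ≈ 9.5917 ✓.


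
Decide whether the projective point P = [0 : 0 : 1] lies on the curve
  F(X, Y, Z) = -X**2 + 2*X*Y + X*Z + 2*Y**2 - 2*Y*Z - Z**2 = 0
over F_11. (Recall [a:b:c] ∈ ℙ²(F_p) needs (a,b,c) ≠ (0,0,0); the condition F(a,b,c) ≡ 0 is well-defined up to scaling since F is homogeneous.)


F(0,0,1) ≡ 10 (mod 11); P is NOT on the curve.

Evaluate F(0, 0, 1) term-by-term (mod 11).
  -X**2 ↦ -1·0·1·1 = 0
  2*X*Y ↦ 2·0·0·1 = 0
  X*Z ↦ 1·0·1·1 = 0
  2*Y**2 ↦ 2·1·0·1 = 0
  -2*Y*Z ↦ -2·1·0·1 = 0
  -Z**2 ↦ -1·1·1·1 = -1
Sum: F(0, 0, 1) = (0) + (0) + (0) + (0) + (0) + (-1) = -1.
Reducing mod 11: -1 ≡ 10 (mod 11).
Since F(a, b, c) ≡ 10 ≠ 0 (mod 11), P does NOT lie on the curve.


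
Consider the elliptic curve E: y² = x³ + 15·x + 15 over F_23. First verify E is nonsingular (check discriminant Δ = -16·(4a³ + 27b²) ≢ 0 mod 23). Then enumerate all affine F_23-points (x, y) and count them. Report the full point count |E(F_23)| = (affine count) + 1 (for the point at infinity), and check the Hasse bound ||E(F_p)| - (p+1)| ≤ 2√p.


Affine points = {(1, 10), (1, 13), (3, 8), (3, 15), (4, 1), (4, 22), (5, 10), (5, 13), (7, 7), (7, 16), (8, 7), (8, 16), (11, 4), (11, 19), (14, 5), (14, 18), (15, 2), (15, 21), (16, 2), (16, 21), (17, 10), (17, 13), (19, 11), (19, 12), (20, 9), (20, 14), (21, 0)}; affine count = 27; |E(F_23)| = 28.

Discriminant check: Δ ∝ 4a³ + 27b² = 4·15³ + 27·15² = 4·3375 + 27·225 ≡ 2 (mod 23). Nonzero ⇒ E is nonsingular.
For each x ∈ F_23, compute rhs = x³ + 15·x + 15 mod 23, then count y ∈ F_23 with y² ≡ rhs.
  x = 0: rhs = 15, matching y values: none (0 points).
  x = 1: rhs = 8, matching y values: 10, 13 (2 points).
  x = 2: rhs = 7, matching y values: none (0 points).
  x = 3: rhs = 18, matching y values: 8, 15 (2 points).
  x = 4: rhs = 1, matching y values: 1, 22 (2 points).
  x = 5: rhs = 8, matching y values: 10, 13 (2 points).
  x = 6: rhs = 22, matching y values: none (0 points).
  x = 7: rhs = 3, matching y values: 7, 16 (2 points).
  x = 8: rhs = 3, matching y values: 7, 16 (2 points).
  x = 9: rhs = 5, matching y values: none (0 points).
  x = 10: rhs = 15, matching y values: none (0 points).
  x = 11: rhs = 16, matching y values: 4, 19 (2 points).
  x = 12: rhs = 14, matching y values: none (0 points).
  x = 13: rhs = 15, matching y values: none (0 points).
  x = 14: rhs = 2, matching y values: 5, 18 (2 points).
  x = 15: rhs = 4, matching y values: 2, 21 (2 points).
  x = 16: rhs = 4, matching y values: 2, 21 (2 points).
  x = 17: rhs = 8, matching y values: 10, 13 (2 points).
  x = 18: rhs = 22, matching y values: none (0 points).
  x = 19: rhs = 6, matching y values: 11, 12 (2 points).
  x = 20: rhs = 12, matching y values: 9, 14 (2 points).
  x = 21: rhs = 0, matching y values: 0 (1 points).
  x = 22: rhs = 22, matching y values: none (0 points).
Total affine count: 27.
Full point count |E(F_23)| = 27 + 1 = 28.
Hasse bound: |28 − (23+1)| = |4| = 4 ≤ 2√23 ≈ 9.5917 ✓.


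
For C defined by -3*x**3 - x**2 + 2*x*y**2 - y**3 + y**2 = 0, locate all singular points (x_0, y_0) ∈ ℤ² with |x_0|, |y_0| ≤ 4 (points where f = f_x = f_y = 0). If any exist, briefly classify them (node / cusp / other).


Singular points: {(0, 0)}; classification: node.

Compute partial derivatives:
  f_x = -9*x**2 - 2*x + 2*y**2.
  f_y = 4*x*y - 3*y**2 + 2*y.
Scan x_0 ∈ {−4, ..., 4}. For each x_0, f_y(x_0, y) is a polynomial in y; find its integer roots y ∈ {−4, ..., 4}, then test f_x and f at those candidates.
  x = -4: f_y(-4, y) = -3*y**2 - 14*y; vanishes at y ∈ {0}. (-4, 0): f_x = -136 ≠ 0.
  x = -3: f_y(-3, y) = -3*y**2 - 10*y; vanishes at y ∈ {0}. (-3, 0): f_x = -75 ≠ 0.
  x = -2: f_y(-2, y) = -3*y**2 - 6*y; vanishes at y ∈ {-2, 0}. (-2, -2): f_x = -24 ≠ 0; (-2, 0): f_x = -32 ≠ 0.
  x = -1: f_y(-1, y) = -3*y**2 - 2*y; vanishes at y ∈ {0}. (-1, 0): f_x = -7 ≠ 0.
  x = 0: f_y(0, y) = -3*y**2 + 2*y; vanishes at y ∈ {0}. (0, 0): f_x = 0, f = 0 — SINGULAR.
  x = 1: f_y(1, y) = -3*y**2 + 6*y; vanishes at y ∈ {0, 2}. (1, 0): f_x = -11 ≠ 0; (1, 2): f_x = -3 ≠ 0.
  x = 2: f_y(2, y) = -3*y**2 + 10*y; vanishes at y ∈ {0}. (2, 0): f_x = -40 ≠ 0.
  x = 3: f_y(3, y) = -3*y**2 + 14*y; vanishes at y ∈ {0}. (3, 0): f_x = -87 ≠ 0.
  x = 4: f_y(4, y) = -3*y**2 + 18*y; vanishes at y ∈ {0}. (4, 0): f_x = -152 ≠ 0.
Only singular point on the grid: (0, 0).
Classify: substitute x = 0 + u, y = 0 + v and expand: f = -3*u**3 - u**2 + 2*u*v**2 - v**3 + v**2.
No constant or linear terms (consistent with a singular point). Quadratic part: -u**2 + v**2. Cubic part: -3*u**3 + 2*u*v**2 - v**3.
The quadratic part v**2 - u**2 = (v − u)(v + u) splits into two distinct linear factors, so there are two distinct tangent lines y − 0 = ±(x − 0) — this is a node (ordinary double point).
Classification: node.


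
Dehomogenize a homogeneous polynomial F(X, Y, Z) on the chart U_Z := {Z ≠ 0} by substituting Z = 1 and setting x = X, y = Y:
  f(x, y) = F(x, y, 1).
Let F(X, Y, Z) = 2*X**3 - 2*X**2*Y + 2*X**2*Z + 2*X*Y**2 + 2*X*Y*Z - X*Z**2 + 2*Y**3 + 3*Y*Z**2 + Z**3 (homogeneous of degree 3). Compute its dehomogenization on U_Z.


f(x, y) = 2*x**3 - 2*x**2*y + 2*x**2 + 2*x*y**2 + 2*x*y - x + 2*y**3 + 3*y + 1

On U_Z we set Z = 1. Each monomial c·X^i·Y^j·Z^k in F becomes c·x^i·y^j·1^k = c·x^i·y^j.
Substituting Z = 1: F(X, Y, 1) = 2*x**3 - 2*x**2*y + 2*x**2 + 2*x*y**2 + 2*x*y - x + 2*y**3 + 3*y + 1.
Note: deg(f) ≤ deg(F) = 3; strict inequality happens when F is divisible by Z (lost terms).


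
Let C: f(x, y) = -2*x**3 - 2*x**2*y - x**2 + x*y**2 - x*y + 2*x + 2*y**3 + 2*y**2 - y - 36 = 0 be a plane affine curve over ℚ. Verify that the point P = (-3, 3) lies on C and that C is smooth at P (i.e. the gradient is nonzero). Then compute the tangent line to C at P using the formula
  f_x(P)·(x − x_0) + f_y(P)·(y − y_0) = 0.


Tangent line at P: -4*x + 32*y - 108 = 0.

Step 1: f(-3, 3) = 0, so P lies on C.
Step 2: partial derivatives
  f_x(x, y) = -6*x**2 - 4*x*y - 2*x + y**2 - y + 2, f_y(x, y) = -2*x**2 + 2*x*y - x + 6*y**2 + 4*y - 1.
  f_x(P) = -4, f_y(P) = 32 (gradient nonzero, so P is smooth).
Step 3: tangent line at P: -4·(x − -3) + 32·(y − 3) = 0.
Expanding: -4*x + 32*y - 108 = 0.


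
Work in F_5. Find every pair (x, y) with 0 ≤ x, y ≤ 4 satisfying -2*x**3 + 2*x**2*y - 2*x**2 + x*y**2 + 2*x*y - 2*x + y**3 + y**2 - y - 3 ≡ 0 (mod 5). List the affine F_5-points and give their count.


Affine F_5-points: {(0, 3), (1, 3), (2, 4), (4, 2)}; count = 4.

For each of the 25 pairs (x, y) ∈ F_5², evaluate f(x, y) mod 5. Record the zeros.
  x = 0: [0↦2, 1↦3, 2↦2, 3↦0, 4↦3]  zeros at y ∈ {3}
  x = 1: [0↦1, 1↦2, 2↦3, 3↦0, 4↦4]  zeros at y ∈ {3}
  x = 2: [0↦4, 1↦4, 2↦1, 3↦1, 4↦0]  zeros at y ∈ {4}
  x = 3: [0↦4, 1↦2, 2↦4, 3↦1, 4↦4]  zeros at y ∈ ∅
  x = 4: [0↦4, 1↦4, 2↦0, 3↦3, 4↦4]  zeros at y ∈ {2}
Collecting zeros: affine points = {(0, 3), (1, 3), (2, 4), (4, 2)}.
Total count |C(F_5)_aff| = 4.


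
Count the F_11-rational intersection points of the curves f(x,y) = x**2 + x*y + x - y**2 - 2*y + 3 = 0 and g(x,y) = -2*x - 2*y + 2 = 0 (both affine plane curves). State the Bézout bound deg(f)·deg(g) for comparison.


Common zeros: {(0, 1), (6, 6)}; count = 2; Bézout bound = 2.

deg(f) = 2, deg(g) = 1, so Bézout bound = 2.
Scan x ∈ F_11. For each x, list the y ∈ F_11 with f(x, y) ≡ 0 and those with g(x, y) ≡ 0 (mod 11); the common zeros in that column are the intersection.
  x = 0: f ≡ 0 at y ∈ {1, 8}; g ≡ 0 at y ∈ {1}; common: {1}.
  x = 1: f ≡ 0 at y ∈ ∅; g ≡ 0 at y ∈ {0}; common: ∅.
  x = 2: f ≡ 0 at y ∈ {3, 8}; g ≡ 0 at y ∈ {10}; common: ∅.
  x = 3: f ≡ 0 at y ∈ ∅; g ≡ 0 at y ∈ {9}; common: ∅.
  x = 4: f ≡ 0 at y ∈ ∅; g ≡ 0 at y ∈ {8}; common: ∅.
  x = 5: f ≡ 0 at y ∈ {0, 3}; g ≡ 0 at y ∈ {7}; common: ∅.
  x = 6: f ≡ 0 at y ∈ {6, 9}; g ≡ 0 at y ∈ {6}; common: {6}.
  x = 7: f ≡ 0 at y ∈ ∅; g ≡ 0 at y ∈ {5}; common: ∅.
  x = 8: f ≡ 0 at y ∈ ∅; g ≡ 0 at y ∈ {4}; common: ∅.
  x = 9: f ≡ 0 at y ∈ {1, 6}; g ≡ 0 at y ∈ {3}; common: ∅.
  x = 10: f ≡ 0 at y ∈ ∅; g ≡ 0 at y ∈ {2}; common: ∅.
Collecting: common zeros = {(0, 1), (6, 6)}, so the count is 2.
Comparison with the Bézout bound: 2 ≤ 2 = deg(f)·deg(g), as expected for curves with no common component (the bound is attained).


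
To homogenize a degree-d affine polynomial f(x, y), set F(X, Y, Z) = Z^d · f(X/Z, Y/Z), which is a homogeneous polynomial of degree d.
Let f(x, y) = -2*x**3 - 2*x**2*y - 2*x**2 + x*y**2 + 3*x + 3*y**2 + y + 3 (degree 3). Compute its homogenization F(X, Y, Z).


F(X, Y, Z) = -2*X**3 - 2*X**2*Y - 2*X**2*Z + X*Y**2 + 3*X*Z**2 + 3*Y**2*Z + Y*Z**2 + 3*Z**3

deg(f) = 3.
Substitute x = X/Z, y = Y/Z into f, then multiply by Z^3.
  monomial -2·x^3·y^0 ↦ -2·X^3·Y^0·Z^0.
  monomial -2·x^2·y^1 ↦ -2·X^2·Y^1·Z^0.
  monomial -2·x^2·y^0 ↦ -2·X^2·Y^0·Z^1.
  monomial 1·x^1·y^2 ↦ 1·X^1·Y^2·Z^0.
  monomial 3·x^1·y^0 ↦ 3·X^1·Y^0·Z^2.
  monomial 3·x^0·y^2 ↦ 3·X^0·Y^2·Z^1.
  monomial 1·x^0·y^1 ↦ 1·X^0·Y^1·Z^2.
  monomial 3·x^0·y^0 ↦ 3·X^0·Y^0·Z^3.
Collecting: F(X, Y, Z) = -2*X**3 - 2*X**2*Y - 2*X**2*Z + X*Y**2 + 3*X*Z**2 + 3*Y**2*Z + Y*Z**2 + 3*Z**3.


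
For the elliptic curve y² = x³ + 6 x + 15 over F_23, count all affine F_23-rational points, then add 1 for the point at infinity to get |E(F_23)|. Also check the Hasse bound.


Affine points = {(2, 9), (2, 14), (5, 3), (5, 20), (7, 3), (7, 20), (8, 0), (9, 4), (9, 19), (11, 3), (11, 20), (13, 6), (13, 17), (17, 4), (17, 19), (20, 4), (20, 19), (21, 8), (21, 15), (22, 10), (22, 13)}; affine count = 21; |E(F_23)| = 22.

Discriminant check: Δ ∝ 4a³ + 27b² = 4·6³ + 27·15² = 4·216 + 27·225 ≡ 16 (mod 23). Nonzero ⇒ E is nonsingular.
For each x ∈ F_23, compute rhs = x³ + 6·x + 15 mod 23, then count y ∈ F_23 with y² ≡ rhs.
  x = 0: rhs = 15, matching y values: none (0 points).
  x = 1: rhs = 22, matching y values: none (0 points).
  x = 2: rhs = 12, matching y values: 9, 14 (2 points).
  x = 3: rhs = 14, matching y values: none (0 points).
  x = 4: rhs = 11, matching y values: none (0 points).
  x = 5: rhs = 9, matching y values: 3, 20 (2 points).
  x = 6: rhs = 14, matching y values: none (0 points).
  x = 7: rhs = 9, matching y values: 3, 20 (2 points).
  x = 8: rhs = 0, matching y values: 0 (1 points).
  x = 9: rhs = 16, matching y values: 4, 19 (2 points).
  x = 10: rhs = 17, matching y values: none (0 points).
  x = 11: rhs = 9, matching y values: 3, 20 (2 points).
  x = 12: rhs = 21, matching y values: none (0 points).
  x = 13: rhs = 13, matching y values: 6, 17 (2 points).
  x = 14: rhs = 14, matching y values: none (0 points).
  x = 15: rhs = 7, matching y values: none (0 points).
  x = 16: rhs = 21, matching y values: none (0 points).
  x = 17: rhs = 16, matching y values: 4, 19 (2 points).
  x = 18: rhs = 21, matching y values: none (0 points).
  x = 19: rhs = 19, matching y values: none (0 points).
  x = 20: rhs = 16, matching y values: 4, 19 (2 points).
  x = 21: rhs = 18, matching y values: 8, 15 (2 points).
  x = 22: rhs = 8, matching y values: 10, 13 (2 points).
Total affine count: 21.
Full point count |E(F_23)| = 21 + 1 = 22.
Hasse bound: |22 − (23+1)| = |-2| = 2 ≤ 2√23 ≈ 9.5917 ✓.


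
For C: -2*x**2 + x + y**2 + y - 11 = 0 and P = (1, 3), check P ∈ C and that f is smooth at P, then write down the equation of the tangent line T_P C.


Tangent line at P: -3*x + 7*y - 18 = 0.

Step 1: f(1, 3) = 0, so P lies on C.
Step 2: partial derivatives
  f_x(x, y) = 1 - 4*x, f_y(x, y) = 2*y + 1.
  f_x(P) = -3, f_y(P) = 7 (gradient nonzero, so P is smooth).
Step 3: tangent line at P: -3·(x − 1) + 7·(y − 3) = 0.
Expanding: -3*x + 7*y - 18 = 0.


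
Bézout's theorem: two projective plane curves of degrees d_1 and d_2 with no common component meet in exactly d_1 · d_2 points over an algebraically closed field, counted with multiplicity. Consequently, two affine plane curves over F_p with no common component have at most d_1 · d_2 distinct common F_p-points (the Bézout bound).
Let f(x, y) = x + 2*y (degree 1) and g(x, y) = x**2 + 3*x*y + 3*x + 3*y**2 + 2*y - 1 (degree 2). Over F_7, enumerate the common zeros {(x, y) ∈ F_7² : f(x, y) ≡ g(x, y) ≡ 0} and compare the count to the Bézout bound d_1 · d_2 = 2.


Common zeros: ∅; count = 0; Bézout bound = 2.

deg(f) = 1, deg(g) = 2, so Bézout bound = 2.
Scan x ∈ F_7. For each x, list the y ∈ F_7 with f(x, y) ≡ 0 and those with g(x, y) ≡ 0 (mod 7); the common zeros in that column are the intersection.
  x = 0: f ≡ 0 at y ∈ {0}; g ≡ 0 at y ∈ {5, 6}; common: ∅.
  x = 1: f ≡ 0 at y ∈ {3}; g ≡ 0 at y ∈ ∅; common: ∅.
  x = 2: f ≡ 0 at y ∈ {6}; g ≡ 0 at y ∈ ∅; common: ∅.
  x = 3: f ≡ 0 at y ∈ {2}; g ≡ 0 at y ∈ {3, 5}; common: ∅.
  x = 4: f ≡ 0 at y ∈ {5}; g ≡ 0 at y ∈ ∅; common: ∅.
  x = 5: f ≡ 0 at y ∈ {1}; g ≡ 0 at y ∈ ∅; common: ∅.
  x = 6: f ≡ 0 at y ∈ {4}; g ≡ 0 at y ∈ {2, 3}; common: ∅.
Collecting: common zeros = ∅, so the count is 0.
Comparison with the Bézout bound: 0 ≤ 2 = deg(f)·deg(g), as expected for curves with no common component (the affine F_7-count falls short of the bound because intersections may lie at infinity, over extension fields, or carry multiplicity).
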